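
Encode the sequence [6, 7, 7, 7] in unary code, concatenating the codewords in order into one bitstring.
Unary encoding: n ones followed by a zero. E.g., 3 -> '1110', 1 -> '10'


Encode each number as n ones followed by a terminating 0:
  6 -> 1111110 (7 bits)
  7 -> 11111110 (8 bits)
  7 -> 11111110 (8 bits)
  7 -> 11111110 (8 bits)
Total length = 7 + 8 + 8 + 8 = 31 bits.

Unary([6, 7, 7, 7]) = 1111110111111101111111011111110 (31 bits)


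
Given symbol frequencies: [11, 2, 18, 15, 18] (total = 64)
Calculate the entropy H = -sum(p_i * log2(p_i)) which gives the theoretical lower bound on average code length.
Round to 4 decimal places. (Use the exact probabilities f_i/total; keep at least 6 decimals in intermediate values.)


Per-symbol terms -p_i * log2(p_i) with p_i = f_i/64:
  p = 11/64 = 0.171875: log2(p) = -2.540568, -p*log2(p) = 0.436660
  p = 2/64 = 0.031250: log2(p) = -5.000000, -p*log2(p) = 0.156250
  p = 18/64 = 0.281250: log2(p) = -1.830075, -p*log2(p) = 0.514709
  p = 15/64 = 0.234375: log2(p) = -2.093109, -p*log2(p) = 0.490573
  p = 18/64 = 0.281250: log2(p) = -1.830075, -p*log2(p) = 0.514709
H = 0.436660 + 0.156250 + 0.514709 + 0.490573 + 0.514709 = 2.112901

H = 2.1129 bits/symbol


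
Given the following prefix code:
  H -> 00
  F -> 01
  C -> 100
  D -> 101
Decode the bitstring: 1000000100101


Decoding step by step:
Bits 100 -> C
Bits 00 -> H
Bits 00 -> H
Bits 100 -> C
Bits 101 -> D


Decoded message: CHHCD


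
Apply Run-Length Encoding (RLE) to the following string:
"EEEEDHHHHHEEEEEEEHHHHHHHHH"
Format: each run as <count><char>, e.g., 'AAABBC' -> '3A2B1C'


Scanning runs left to right:
  i=0: run of 'E' x 4 -> '4E'
  i=4: run of 'D' x 1 -> '1D'
  i=5: run of 'H' x 5 -> '5H'
  i=10: run of 'E' x 7 -> '7E'
  i=17: run of 'H' x 9 -> '9H'

RLE = 4E1D5H7E9H


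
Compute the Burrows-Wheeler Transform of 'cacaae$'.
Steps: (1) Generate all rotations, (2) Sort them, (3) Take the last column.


Rotations (sorted):
  0: $cacaae -> last char: e
  1: aae$cac -> last char: c
  2: acaae$c -> last char: c
  3: ae$caca -> last char: a
  4: caae$ca -> last char: a
  5: cacaae$ -> last char: $
  6: e$cacaa -> last char: a


BWT = eccaa$a


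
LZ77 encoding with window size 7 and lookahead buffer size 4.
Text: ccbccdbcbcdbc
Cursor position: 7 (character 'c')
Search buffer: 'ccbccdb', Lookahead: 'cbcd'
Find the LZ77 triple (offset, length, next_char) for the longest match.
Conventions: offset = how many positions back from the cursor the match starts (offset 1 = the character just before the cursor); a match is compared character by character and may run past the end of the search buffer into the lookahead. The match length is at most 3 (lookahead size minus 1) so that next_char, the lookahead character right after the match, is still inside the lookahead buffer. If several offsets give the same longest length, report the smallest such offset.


Try each offset into the search buffer:
  offset=1 (pos 6, char 'b'): match length 0
  offset=2 (pos 5, char 'd'): match length 0
  offset=3 (pos 4, char 'c'): match length 1
  offset=4 (pos 3, char 'c'): match length 1
  offset=5 (pos 2, char 'b'): match length 0
  offset=6 (pos 1, char 'c'): match length 3
  offset=7 (pos 0, char 'c'): match length 1
Longest match has length 3 at offset 6.
next_char = character at position 7 + 3 = 10 -> 'd'

Best match: offset=6, length=3 (matching 'cbc' starting at position 1)
LZ77 triple: (6, 3, 'd')


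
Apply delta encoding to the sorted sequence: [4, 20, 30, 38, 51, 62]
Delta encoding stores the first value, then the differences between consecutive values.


First value: 4
Deltas:
  20 - 4 = 16
  30 - 20 = 10
  38 - 30 = 8
  51 - 38 = 13
  62 - 51 = 11


Delta encoded: [4, 16, 10, 8, 13, 11]


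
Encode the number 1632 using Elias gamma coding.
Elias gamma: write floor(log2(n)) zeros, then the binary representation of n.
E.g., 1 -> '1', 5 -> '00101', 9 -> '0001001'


num_bits = floor(log2(1632)) + 1 = 11
leading_zeros = num_bits - 1 = 10
binary(1632) = 11001100000

Elias gamma(1632) = '0000000000' + '11001100000' = 000000000011001100000 (21 bits)


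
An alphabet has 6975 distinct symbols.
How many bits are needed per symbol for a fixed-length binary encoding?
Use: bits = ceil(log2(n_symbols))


log2(6975) = 12.768
Bracket: 2^12 = 4096 < 6975 <= 2^13 = 8192
So ceil(log2(6975)) = 13

bits = ceil(log2(6975)) = ceil(12.768) = 13 bits


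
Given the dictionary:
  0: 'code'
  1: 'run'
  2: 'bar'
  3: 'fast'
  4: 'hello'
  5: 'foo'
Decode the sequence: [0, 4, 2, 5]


Look up each index in the dictionary:
  0 -> 'code'
  4 -> 'hello'
  2 -> 'bar'
  5 -> 'foo'

Decoded: "code hello bar foo"


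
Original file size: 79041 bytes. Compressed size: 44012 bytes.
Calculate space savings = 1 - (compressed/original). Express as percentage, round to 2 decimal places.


ratio = compressed/original = 44012/79041 = 0.556825
savings = 1 - ratio = 1 - 0.556825 = 0.443175
as a percentage: 0.443175 * 100 = 44.32%

Space savings = 1 - 44012/79041 = 44.32%


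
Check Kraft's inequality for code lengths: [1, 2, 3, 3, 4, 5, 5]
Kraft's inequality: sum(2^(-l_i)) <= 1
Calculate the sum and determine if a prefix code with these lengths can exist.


Sum = 2^(-1) + 2^(-2) + 2^(-3) + 2^(-3) + 2^(-4) + 2^(-5) + 2^(-5)
    = 0.5 + 0.25 + 0.125 + 0.125 + 0.0625 + 0.03125 + 0.03125
    = 36/32 = 1.125
Since 1.125 > 1, Kraft's inequality is NOT satisfied.
A prefix code with these lengths CANNOT exist.

Kraft sum = 1.125. Not satisfied.


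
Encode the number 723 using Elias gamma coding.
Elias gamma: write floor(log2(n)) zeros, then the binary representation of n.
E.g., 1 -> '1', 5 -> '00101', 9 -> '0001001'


num_bits = floor(log2(723)) + 1 = 10
leading_zeros = num_bits - 1 = 9
binary(723) = 1011010011

Elias gamma(723) = '000000000' + '1011010011' = 0000000001011010011 (19 bits)


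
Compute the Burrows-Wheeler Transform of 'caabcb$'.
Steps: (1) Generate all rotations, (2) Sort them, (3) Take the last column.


Rotations (sorted):
  0: $caabcb -> last char: b
  1: aabcb$c -> last char: c
  2: abcb$ca -> last char: a
  3: b$caabc -> last char: c
  4: bcb$caa -> last char: a
  5: caabcb$ -> last char: $
  6: cb$caab -> last char: b


BWT = bcaca$b


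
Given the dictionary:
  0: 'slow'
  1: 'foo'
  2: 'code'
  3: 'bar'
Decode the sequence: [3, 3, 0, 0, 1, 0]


Look up each index in the dictionary:
  3 -> 'bar'
  3 -> 'bar'
  0 -> 'slow'
  0 -> 'slow'
  1 -> 'foo'
  0 -> 'slow'

Decoded: "bar bar slow slow foo slow"


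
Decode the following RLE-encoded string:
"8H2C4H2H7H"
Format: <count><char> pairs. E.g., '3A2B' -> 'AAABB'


Expanding each <count><char> pair:
  8H -> 'HHHHHHHH'
  2C -> 'CC'
  4H -> 'HHHH'
  2H -> 'HH'
  7H -> 'HHHHHHH'

Decoded = HHHHHHHHCCHHHHHHHHHHHHH


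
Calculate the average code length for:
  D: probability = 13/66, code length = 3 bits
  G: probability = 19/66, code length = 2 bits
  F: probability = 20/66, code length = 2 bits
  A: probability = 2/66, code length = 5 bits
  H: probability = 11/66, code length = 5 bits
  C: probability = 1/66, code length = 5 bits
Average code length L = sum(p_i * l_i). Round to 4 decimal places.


Weighted contributions p_i * l_i:
  D: (13/66) * 3 = 39/66
  G: (19/66) * 2 = 38/66
  F: (20/66) * 2 = 40/66
  A: (2/66) * 5 = 10/66
  H: (11/66) * 5 = 55/66
  C: (1/66) * 5 = 5/66
Sum = (39 + 38 + 40 + 10 + 55 + 5)/66 = 187/66

L = 187/66 = 2.8333 bits/symbol


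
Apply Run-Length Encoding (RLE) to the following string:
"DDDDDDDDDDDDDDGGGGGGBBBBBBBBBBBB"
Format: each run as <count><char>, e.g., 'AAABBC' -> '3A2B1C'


Scanning runs left to right:
  i=0: run of 'D' x 14 -> '14D'
  i=14: run of 'G' x 6 -> '6G'
  i=20: run of 'B' x 12 -> '12B'

RLE = 14D6G12B


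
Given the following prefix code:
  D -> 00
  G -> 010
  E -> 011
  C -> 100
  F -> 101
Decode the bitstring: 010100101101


Decoding step by step:
Bits 010 -> G
Bits 100 -> C
Bits 101 -> F
Bits 101 -> F


Decoded message: GCFF


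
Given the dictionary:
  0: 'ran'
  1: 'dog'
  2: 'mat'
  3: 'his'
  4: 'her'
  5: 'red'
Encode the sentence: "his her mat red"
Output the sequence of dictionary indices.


Look up each word in the dictionary:
  'his' -> 3
  'her' -> 4
  'mat' -> 2
  'red' -> 5

Encoded: [3, 4, 2, 5]


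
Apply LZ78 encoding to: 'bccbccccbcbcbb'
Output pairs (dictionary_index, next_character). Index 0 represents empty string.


LZ78 encoding steps:
Dictionary: {0: ''}
Step 1: w='' (idx 0), next='b' -> output (0, 'b'), add 'b' as idx 1
Step 2: w='' (idx 0), next='c' -> output (0, 'c'), add 'c' as idx 2
Step 3: w='c' (idx 2), next='b' -> output (2, 'b'), add 'cb' as idx 3
Step 4: w='c' (idx 2), next='c' -> output (2, 'c'), add 'cc' as idx 4
Step 5: w='cc' (idx 4), next='b' -> output (4, 'b'), add 'ccb' as idx 5
Step 6: w='cb' (idx 3), next='c' -> output (3, 'c'), add 'cbc' as idx 6
Step 7: w='b' (idx 1), next='b' -> output (1, 'b'), add 'bb' as idx 7


Encoded: [(0, 'b'), (0, 'c'), (2, 'b'), (2, 'c'), (4, 'b'), (3, 'c'), (1, 'b')]


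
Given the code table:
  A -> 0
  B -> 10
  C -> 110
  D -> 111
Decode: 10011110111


Decoding:
10 -> B
0 -> A
111 -> D
10 -> B
111 -> D


Result: BADBD


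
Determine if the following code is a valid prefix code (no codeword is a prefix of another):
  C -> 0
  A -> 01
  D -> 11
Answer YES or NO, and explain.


Checking each pair (does one codeword prefix another?):
  C='0' vs A='01': prefix -- VIOLATION

NO -- this is NOT a valid prefix code. C (0) is a prefix of A (01).


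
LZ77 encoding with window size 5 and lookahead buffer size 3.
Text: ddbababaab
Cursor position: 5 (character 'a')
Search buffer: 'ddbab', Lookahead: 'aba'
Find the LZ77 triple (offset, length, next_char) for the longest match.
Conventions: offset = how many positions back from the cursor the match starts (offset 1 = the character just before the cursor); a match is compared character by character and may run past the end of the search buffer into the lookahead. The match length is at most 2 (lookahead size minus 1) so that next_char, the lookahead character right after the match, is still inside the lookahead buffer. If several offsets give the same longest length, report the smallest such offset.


Try each offset into the search buffer:
  offset=1 (pos 4, char 'b'): match length 0
  offset=2 (pos 3, char 'a'): match length 2
  offset=3 (pos 2, char 'b'): match length 0
  offset=4 (pos 1, char 'd'): match length 0
  offset=5 (pos 0, char 'd'): match length 0
Longest match has length 2 at offset 2.
next_char = character at position 5 + 2 = 7 -> 'a'

Best match: offset=2, length=2 (matching 'ab' starting at position 3)
LZ77 triple: (2, 2, 'a')


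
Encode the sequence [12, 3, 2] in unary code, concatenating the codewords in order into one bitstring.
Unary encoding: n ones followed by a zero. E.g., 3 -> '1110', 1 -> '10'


Encode each number as n ones followed by a terminating 0:
  12 -> 1111111111110 (13 bits)
  3 -> 1110 (4 bits)
  2 -> 110 (3 bits)
Total length = 13 + 4 + 3 = 20 bits.

Unary([12, 3, 2]) = 11111111111101110110 (20 bits)


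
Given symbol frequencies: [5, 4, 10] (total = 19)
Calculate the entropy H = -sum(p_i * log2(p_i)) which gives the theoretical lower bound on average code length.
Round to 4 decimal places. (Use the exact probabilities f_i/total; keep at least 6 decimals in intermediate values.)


Per-symbol terms -p_i * log2(p_i) with p_i = f_i/19:
  p = 5/19 = 0.263158: log2(p) = -1.925999, -p*log2(p) = 0.506842
  p = 4/19 = 0.210526: log2(p) = -2.247928, -p*log2(p) = 0.473248
  p = 10/19 = 0.526316: log2(p) = -0.925999, -p*log2(p) = 0.487368
H = 0.506842 + 0.473248 + 0.487368 = 1.467458

H = 1.4675 bits/symbol


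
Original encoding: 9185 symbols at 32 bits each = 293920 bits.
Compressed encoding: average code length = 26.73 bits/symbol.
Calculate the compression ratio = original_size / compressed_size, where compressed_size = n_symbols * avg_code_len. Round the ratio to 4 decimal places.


original_size = n_symbols * orig_bits = 9185 * 32 = 293920 bits
compressed_size = n_symbols * avg_code_len = 9185 * 26.73 = 245515.05 bits
ratio = original_size / compressed_size = 293920 / 245515.05 = 1.1972

Compression ratio = 1.1972


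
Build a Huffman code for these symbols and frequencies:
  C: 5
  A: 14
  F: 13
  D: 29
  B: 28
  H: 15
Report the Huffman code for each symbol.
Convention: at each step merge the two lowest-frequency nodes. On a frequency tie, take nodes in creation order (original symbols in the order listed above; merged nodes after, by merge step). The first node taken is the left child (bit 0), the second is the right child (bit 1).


Huffman tree construction:
Step 1: Merge C(5) + F(13) = 18
Step 2: Merge A(14) + H(15) = 29
Step 3: Merge (C+F)(18) + B(28) = 46
Step 4: Merge D(29) + (A+H)(29) = 58
Step 5: Merge ((C+F)+B)(46) + (D+(A+H))(58) = 104
Read each symbol's code off the tree from the root (left child = 0, right child = 1).

Codes:
  C: 000 (length 3)
  A: 110 (length 3)
  F: 001 (length 3)
  D: 10 (length 2)
  B: 01 (length 2)
  H: 111 (length 3)
Average code length: 255/104 = 2.4519 bits/symbol


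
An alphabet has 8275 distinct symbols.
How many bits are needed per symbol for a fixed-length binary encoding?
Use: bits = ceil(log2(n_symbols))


log2(8275) = 13.0145
Bracket: 2^13 = 8192 < 8275 <= 2^14 = 16384
So ceil(log2(8275)) = 14

bits = ceil(log2(8275)) = ceil(13.0145) = 14 bits


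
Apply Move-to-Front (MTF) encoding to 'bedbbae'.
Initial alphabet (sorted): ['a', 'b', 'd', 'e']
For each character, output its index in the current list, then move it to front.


MTF encoding:
'b': index 1 in ['a', 'b', 'd', 'e'] -> ['b', 'a', 'd', 'e']
'e': index 3 in ['b', 'a', 'd', 'e'] -> ['e', 'b', 'a', 'd']
'd': index 3 in ['e', 'b', 'a', 'd'] -> ['d', 'e', 'b', 'a']
'b': index 2 in ['d', 'e', 'b', 'a'] -> ['b', 'd', 'e', 'a']
'b': index 0 in ['b', 'd', 'e', 'a'] -> ['b', 'd', 'e', 'a']
'a': index 3 in ['b', 'd', 'e', 'a'] -> ['a', 'b', 'd', 'e']
'e': index 3 in ['a', 'b', 'd', 'e'] -> ['e', 'a', 'b', 'd']


Output: [1, 3, 3, 2, 0, 3, 3]


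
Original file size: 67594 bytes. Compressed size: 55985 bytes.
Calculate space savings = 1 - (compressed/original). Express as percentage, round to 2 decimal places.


ratio = compressed/original = 55985/67594 = 0.828254
savings = 1 - ratio = 1 - 0.828254 = 0.171746
as a percentage: 0.171746 * 100 = 17.17%

Space savings = 1 - 55985/67594 = 17.17%


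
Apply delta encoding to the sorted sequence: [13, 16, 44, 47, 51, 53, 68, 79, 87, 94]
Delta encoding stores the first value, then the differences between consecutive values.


First value: 13
Deltas:
  16 - 13 = 3
  44 - 16 = 28
  47 - 44 = 3
  51 - 47 = 4
  53 - 51 = 2
  68 - 53 = 15
  79 - 68 = 11
  87 - 79 = 8
  94 - 87 = 7


Delta encoded: [13, 3, 28, 3, 4, 2, 15, 11, 8, 7]


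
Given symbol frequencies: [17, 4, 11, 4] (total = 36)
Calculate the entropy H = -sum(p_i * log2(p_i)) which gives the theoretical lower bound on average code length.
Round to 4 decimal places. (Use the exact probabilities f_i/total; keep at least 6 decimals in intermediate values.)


Per-symbol terms -p_i * log2(p_i) with p_i = f_i/36:
  p = 17/36 = 0.472222: log2(p) = -1.082462, -p*log2(p) = 0.511163
  p = 4/36 = 0.111111: log2(p) = -3.169925, -p*log2(p) = 0.352214
  p = 11/36 = 0.305556: log2(p) = -1.710493, -p*log2(p) = 0.522651
  p = 4/36 = 0.111111: log2(p) = -3.169925, -p*log2(p) = 0.352214
H = 0.511163 + 0.352214 + 0.522651 + 0.352214 = 1.738242

H = 1.7382 bits/symbol


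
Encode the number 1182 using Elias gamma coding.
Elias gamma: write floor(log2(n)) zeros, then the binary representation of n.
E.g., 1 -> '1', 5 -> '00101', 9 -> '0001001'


num_bits = floor(log2(1182)) + 1 = 11
leading_zeros = num_bits - 1 = 10
binary(1182) = 10010011110

Elias gamma(1182) = '0000000000' + '10010011110' = 000000000010010011110 (21 bits)


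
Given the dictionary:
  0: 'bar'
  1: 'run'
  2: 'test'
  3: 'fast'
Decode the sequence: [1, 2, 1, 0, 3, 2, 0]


Look up each index in the dictionary:
  1 -> 'run'
  2 -> 'test'
  1 -> 'run'
  0 -> 'bar'
  3 -> 'fast'
  2 -> 'test'
  0 -> 'bar'

Decoded: "run test run bar fast test bar"


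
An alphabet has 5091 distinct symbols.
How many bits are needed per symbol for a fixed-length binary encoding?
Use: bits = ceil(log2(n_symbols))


log2(5091) = 12.3137
Bracket: 2^12 = 4096 < 5091 <= 2^13 = 8192
So ceil(log2(5091)) = 13

bits = ceil(log2(5091)) = ceil(12.3137) = 13 bits


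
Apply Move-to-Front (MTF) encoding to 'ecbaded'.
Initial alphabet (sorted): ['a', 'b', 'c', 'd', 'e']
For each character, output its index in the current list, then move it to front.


MTF encoding:
'e': index 4 in ['a', 'b', 'c', 'd', 'e'] -> ['e', 'a', 'b', 'c', 'd']
'c': index 3 in ['e', 'a', 'b', 'c', 'd'] -> ['c', 'e', 'a', 'b', 'd']
'b': index 3 in ['c', 'e', 'a', 'b', 'd'] -> ['b', 'c', 'e', 'a', 'd']
'a': index 3 in ['b', 'c', 'e', 'a', 'd'] -> ['a', 'b', 'c', 'e', 'd']
'd': index 4 in ['a', 'b', 'c', 'e', 'd'] -> ['d', 'a', 'b', 'c', 'e']
'e': index 4 in ['d', 'a', 'b', 'c', 'e'] -> ['e', 'd', 'a', 'b', 'c']
'd': index 1 in ['e', 'd', 'a', 'b', 'c'] -> ['d', 'e', 'a', 'b', 'c']


Output: [4, 3, 3, 3, 4, 4, 1]


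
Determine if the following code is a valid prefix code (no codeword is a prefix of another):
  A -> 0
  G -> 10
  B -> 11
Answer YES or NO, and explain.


Checking each pair (does one codeword prefix another?):
  A='0' vs G='10': no prefix
  A='0' vs B='11': no prefix
  G='10' vs A='0': no prefix
  G='10' vs B='11': no prefix
  B='11' vs A='0': no prefix
  B='11' vs G='10': no prefix
No violation found over all pairs.

YES -- this is a valid prefix code. No codeword is a prefix of any other codeword.


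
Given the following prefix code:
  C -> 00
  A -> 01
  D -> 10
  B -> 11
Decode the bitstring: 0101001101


Decoding step by step:
Bits 01 -> A
Bits 01 -> A
Bits 00 -> C
Bits 11 -> B
Bits 01 -> A


Decoded message: AACBA


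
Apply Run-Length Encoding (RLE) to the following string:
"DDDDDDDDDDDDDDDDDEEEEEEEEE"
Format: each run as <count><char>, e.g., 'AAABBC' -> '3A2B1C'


Scanning runs left to right:
  i=0: run of 'D' x 17 -> '17D'
  i=17: run of 'E' x 9 -> '9E'

RLE = 17D9E


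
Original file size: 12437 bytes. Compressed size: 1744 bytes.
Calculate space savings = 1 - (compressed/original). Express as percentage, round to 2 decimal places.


ratio = compressed/original = 1744/12437 = 0.140227
savings = 1 - ratio = 1 - 0.140227 = 0.859773
as a percentage: 0.859773 * 100 = 85.98%

Space savings = 1 - 1744/12437 = 85.98%


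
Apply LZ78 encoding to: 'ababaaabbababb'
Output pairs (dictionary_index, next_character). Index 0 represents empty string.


LZ78 encoding steps:
Dictionary: {0: ''}
Step 1: w='' (idx 0), next='a' -> output (0, 'a'), add 'a' as idx 1
Step 2: w='' (idx 0), next='b' -> output (0, 'b'), add 'b' as idx 2
Step 3: w='a' (idx 1), next='b' -> output (1, 'b'), add 'ab' as idx 3
Step 4: w='a' (idx 1), next='a' -> output (1, 'a'), add 'aa' as idx 4
Step 5: w='ab' (idx 3), next='b' -> output (3, 'b'), add 'abb' as idx 5
Step 6: w='ab' (idx 3), next='a' -> output (3, 'a'), add 'aba' as idx 6
Step 7: w='b' (idx 2), next='b' -> output (2, 'b'), add 'bb' as idx 7


Encoded: [(0, 'a'), (0, 'b'), (1, 'b'), (1, 'a'), (3, 'b'), (3, 'a'), (2, 'b')]


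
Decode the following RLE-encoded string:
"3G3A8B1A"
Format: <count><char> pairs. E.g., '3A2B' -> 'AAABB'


Expanding each <count><char> pair:
  3G -> 'GGG'
  3A -> 'AAA'
  8B -> 'BBBBBBBB'
  1A -> 'A'

Decoded = GGGAAABBBBBBBBA


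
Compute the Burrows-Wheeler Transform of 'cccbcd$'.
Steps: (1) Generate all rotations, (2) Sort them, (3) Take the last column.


Rotations (sorted):
  0: $cccbcd -> last char: d
  1: bcd$ccc -> last char: c
  2: cbcd$cc -> last char: c
  3: ccbcd$c -> last char: c
  4: cccbcd$ -> last char: $
  5: cd$cccb -> last char: b
  6: d$cccbc -> last char: c


BWT = dccc$bc


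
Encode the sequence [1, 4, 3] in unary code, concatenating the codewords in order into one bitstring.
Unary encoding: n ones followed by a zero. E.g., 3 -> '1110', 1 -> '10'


Encode each number as n ones followed by a terminating 0:
  1 -> 10 (2 bits)
  4 -> 11110 (5 bits)
  3 -> 1110 (4 bits)
Total length = 2 + 5 + 4 = 11 bits.

Unary([1, 4, 3]) = 10111101110 (11 bits)


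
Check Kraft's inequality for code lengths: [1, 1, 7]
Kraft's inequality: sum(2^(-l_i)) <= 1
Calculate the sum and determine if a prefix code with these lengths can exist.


Sum = 2^(-1) + 2^(-1) + 2^(-7)
    = 0.5 + 0.5 + 0.0078125
    = 129/128 = 1.0078125
Since 1.0078125 > 1, Kraft's inequality is NOT satisfied.
A prefix code with these lengths CANNOT exist.

Kraft sum = 1.0078125. Not satisfied.


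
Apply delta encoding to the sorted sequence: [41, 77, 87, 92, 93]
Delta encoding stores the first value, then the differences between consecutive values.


First value: 41
Deltas:
  77 - 41 = 36
  87 - 77 = 10
  92 - 87 = 5
  93 - 92 = 1


Delta encoded: [41, 36, 10, 5, 1]


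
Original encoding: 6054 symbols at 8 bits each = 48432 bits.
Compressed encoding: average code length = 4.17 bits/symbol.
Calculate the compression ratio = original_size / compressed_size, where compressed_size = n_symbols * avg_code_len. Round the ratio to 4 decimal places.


original_size = n_symbols * orig_bits = 6054 * 8 = 48432 bits
compressed_size = n_symbols * avg_code_len = 6054 * 4.17 = 25245.18 bits
ratio = original_size / compressed_size = 48432 / 25245.18 = 1.9185

Compression ratio = 1.9185


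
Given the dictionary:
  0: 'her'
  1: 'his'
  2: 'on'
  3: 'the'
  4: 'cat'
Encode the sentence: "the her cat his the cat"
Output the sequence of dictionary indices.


Look up each word in the dictionary:
  'the' -> 3
  'her' -> 0
  'cat' -> 4
  'his' -> 1
  'the' -> 3
  'cat' -> 4

Encoded: [3, 0, 4, 1, 3, 4]


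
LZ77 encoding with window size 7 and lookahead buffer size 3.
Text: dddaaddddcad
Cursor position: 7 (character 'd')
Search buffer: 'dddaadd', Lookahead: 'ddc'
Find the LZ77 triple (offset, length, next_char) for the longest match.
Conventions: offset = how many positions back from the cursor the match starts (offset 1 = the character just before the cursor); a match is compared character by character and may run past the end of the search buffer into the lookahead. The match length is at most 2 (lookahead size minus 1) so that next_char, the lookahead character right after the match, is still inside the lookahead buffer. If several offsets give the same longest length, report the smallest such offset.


Try each offset into the search buffer:
  offset=1 (pos 6, char 'd'): match length 2
  offset=2 (pos 5, char 'd'): match length 2
  offset=3 (pos 4, char 'a'): match length 0
  offset=4 (pos 3, char 'a'): match length 0
  offset=5 (pos 2, char 'd'): match length 1
  offset=6 (pos 1, char 'd'): match length 2
  offset=7 (pos 0, char 'd'): match length 2
Longest match has length 2, found at offsets 1, 2, 6, 7; take the smallest, offset 1.
next_char = character at position 7 + 2 = 9 -> 'c'

Best match: offset=1, length=2 (matching 'dd' starting at position 6)
LZ77 triple: (1, 2, 'c')


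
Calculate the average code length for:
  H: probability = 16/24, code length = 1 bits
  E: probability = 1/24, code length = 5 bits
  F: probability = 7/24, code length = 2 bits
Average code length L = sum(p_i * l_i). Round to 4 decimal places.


Weighted contributions p_i * l_i:
  H: (16/24) * 1 = 16/24
  E: (1/24) * 5 = 5/24
  F: (7/24) * 2 = 14/24
Sum = (16 + 5 + 14)/24 = 35/24

L = 35/24 = 1.4583 bits/symbol


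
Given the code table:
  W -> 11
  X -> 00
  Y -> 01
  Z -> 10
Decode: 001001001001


Decoding:
00 -> X
10 -> Z
01 -> Y
00 -> X
10 -> Z
01 -> Y


Result: XZYXZY


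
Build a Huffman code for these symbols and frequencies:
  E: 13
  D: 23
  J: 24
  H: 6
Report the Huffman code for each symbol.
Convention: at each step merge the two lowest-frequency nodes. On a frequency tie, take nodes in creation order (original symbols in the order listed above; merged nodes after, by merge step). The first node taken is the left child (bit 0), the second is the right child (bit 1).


Huffman tree construction:
Step 1: Merge H(6) + E(13) = 19
Step 2: Merge (H+E)(19) + D(23) = 42
Step 3: Merge J(24) + ((H+E)+D)(42) = 66
Read each symbol's code off the tree from the root (left child = 0, right child = 1).

Codes:
  E: 101 (length 3)
  D: 11 (length 2)
  J: 0 (length 1)
  H: 100 (length 3)
Average code length: 127/66 = 1.9242 bits/symbol


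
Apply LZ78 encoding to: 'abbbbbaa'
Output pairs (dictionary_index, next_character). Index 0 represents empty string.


LZ78 encoding steps:
Dictionary: {0: ''}
Step 1: w='' (idx 0), next='a' -> output (0, 'a'), add 'a' as idx 1
Step 2: w='' (idx 0), next='b' -> output (0, 'b'), add 'b' as idx 2
Step 3: w='b' (idx 2), next='b' -> output (2, 'b'), add 'bb' as idx 3
Step 4: w='bb' (idx 3), next='a' -> output (3, 'a'), add 'bba' as idx 4
Step 5: w='a' (idx 1), end of input -> output (1, '')


Encoded: [(0, 'a'), (0, 'b'), (2, 'b'), (3, 'a'), (1, '')]


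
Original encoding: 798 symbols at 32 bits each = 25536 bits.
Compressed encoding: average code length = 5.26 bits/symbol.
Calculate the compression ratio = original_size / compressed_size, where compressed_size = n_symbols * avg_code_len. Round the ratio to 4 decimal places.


original_size = n_symbols * orig_bits = 798 * 32 = 25536 bits
compressed_size = n_symbols * avg_code_len = 798 * 5.26 = 4197.48 bits
ratio = original_size / compressed_size = 25536 / 4197.48 = 6.0837

Compression ratio = 6.0837


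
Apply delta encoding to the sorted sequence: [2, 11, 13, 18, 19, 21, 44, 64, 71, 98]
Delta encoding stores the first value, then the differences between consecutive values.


First value: 2
Deltas:
  11 - 2 = 9
  13 - 11 = 2
  18 - 13 = 5
  19 - 18 = 1
  21 - 19 = 2
  44 - 21 = 23
  64 - 44 = 20
  71 - 64 = 7
  98 - 71 = 27


Delta encoded: [2, 9, 2, 5, 1, 2, 23, 20, 7, 27]


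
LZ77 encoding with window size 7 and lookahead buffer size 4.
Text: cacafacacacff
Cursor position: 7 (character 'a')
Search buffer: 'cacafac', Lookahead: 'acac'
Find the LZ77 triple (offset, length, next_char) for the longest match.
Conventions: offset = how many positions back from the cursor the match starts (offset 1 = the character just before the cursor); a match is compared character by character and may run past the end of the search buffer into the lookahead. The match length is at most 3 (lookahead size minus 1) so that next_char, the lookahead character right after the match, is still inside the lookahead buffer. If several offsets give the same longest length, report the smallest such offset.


Try each offset into the search buffer:
  offset=1 (pos 6, char 'c'): match length 0
  offset=2 (pos 5, char 'a'): match length 3
  offset=3 (pos 4, char 'f'): match length 0
  offset=4 (pos 3, char 'a'): match length 1
  offset=5 (pos 2, char 'c'): match length 0
  offset=6 (pos 1, char 'a'): match length 3
  offset=7 (pos 0, char 'c'): match length 0
Longest match has length 3, found at offsets 2, 6; take the smallest, offset 2.
next_char = character at position 7 + 3 = 10 -> 'c'

Best match: offset=2, length=3 (matching 'aca' starting at position 5)
LZ77 triple: (2, 3, 'c')


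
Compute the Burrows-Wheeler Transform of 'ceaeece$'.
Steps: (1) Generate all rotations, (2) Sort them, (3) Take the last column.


Rotations (sorted):
  0: $ceaeece -> last char: e
  1: aeece$ce -> last char: e
  2: ce$ceaee -> last char: e
  3: ceaeece$ -> last char: $
  4: e$ceaeec -> last char: c
  5: eaeece$c -> last char: c
  6: ece$ceae -> last char: e
  7: eece$cea -> last char: a


BWT = eee$ccea


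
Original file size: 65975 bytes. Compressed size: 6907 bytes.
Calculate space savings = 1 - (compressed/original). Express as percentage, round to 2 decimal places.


ratio = compressed/original = 6907/65975 = 0.104691
savings = 1 - ratio = 1 - 0.104691 = 0.895309
as a percentage: 0.895309 * 100 = 89.53%

Space savings = 1 - 6907/65975 = 89.53%


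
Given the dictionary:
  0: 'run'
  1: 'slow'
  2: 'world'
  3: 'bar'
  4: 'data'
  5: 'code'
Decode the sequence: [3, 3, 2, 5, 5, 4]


Look up each index in the dictionary:
  3 -> 'bar'
  3 -> 'bar'
  2 -> 'world'
  5 -> 'code'
  5 -> 'code'
  4 -> 'data'

Decoded: "bar bar world code code data"


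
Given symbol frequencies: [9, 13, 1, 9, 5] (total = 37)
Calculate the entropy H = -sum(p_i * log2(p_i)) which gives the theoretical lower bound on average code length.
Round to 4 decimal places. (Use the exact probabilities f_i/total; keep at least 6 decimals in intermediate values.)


Per-symbol terms -p_i * log2(p_i) with p_i = f_i/37:
  p = 9/37 = 0.243243: log2(p) = -2.039528, -p*log2(p) = 0.496101
  p = 13/37 = 0.351351: log2(p) = -1.509014, -p*log2(p) = 0.530194
  p = 1/37 = 0.027027: log2(p) = -5.209453, -p*log2(p) = 0.140796
  p = 9/37 = 0.243243: log2(p) = -2.039528, -p*log2(p) = 0.496101
  p = 5/37 = 0.135135: log2(p) = -2.887525, -p*log2(p) = 0.390206
H = 0.496101 + 0.530194 + 0.140796 + 0.496101 + 0.390206 = 2.053398

H = 2.0534 bits/symbol


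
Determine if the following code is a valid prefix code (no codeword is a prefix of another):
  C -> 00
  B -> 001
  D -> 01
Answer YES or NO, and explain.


Checking each pair (does one codeword prefix another?):
  C='00' vs B='001': prefix -- VIOLATION

NO -- this is NOT a valid prefix code. C (00) is a prefix of B (001).


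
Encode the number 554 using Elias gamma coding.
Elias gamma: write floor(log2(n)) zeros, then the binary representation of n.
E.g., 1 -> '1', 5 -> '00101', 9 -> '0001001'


num_bits = floor(log2(554)) + 1 = 10
leading_zeros = num_bits - 1 = 9
binary(554) = 1000101010

Elias gamma(554) = '000000000' + '1000101010' = 0000000001000101010 (19 bits)


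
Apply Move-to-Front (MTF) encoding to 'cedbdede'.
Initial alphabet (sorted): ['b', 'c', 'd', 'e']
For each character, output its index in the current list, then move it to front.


MTF encoding:
'c': index 1 in ['b', 'c', 'd', 'e'] -> ['c', 'b', 'd', 'e']
'e': index 3 in ['c', 'b', 'd', 'e'] -> ['e', 'c', 'b', 'd']
'd': index 3 in ['e', 'c', 'b', 'd'] -> ['d', 'e', 'c', 'b']
'b': index 3 in ['d', 'e', 'c', 'b'] -> ['b', 'd', 'e', 'c']
'd': index 1 in ['b', 'd', 'e', 'c'] -> ['d', 'b', 'e', 'c']
'e': index 2 in ['d', 'b', 'e', 'c'] -> ['e', 'd', 'b', 'c']
'd': index 1 in ['e', 'd', 'b', 'c'] -> ['d', 'e', 'b', 'c']
'e': index 1 in ['d', 'e', 'b', 'c'] -> ['e', 'd', 'b', 'c']


Output: [1, 3, 3, 3, 1, 2, 1, 1]


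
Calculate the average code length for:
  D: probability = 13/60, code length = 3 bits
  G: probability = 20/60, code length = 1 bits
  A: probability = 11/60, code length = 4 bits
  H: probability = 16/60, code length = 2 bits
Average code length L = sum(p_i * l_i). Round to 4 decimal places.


Weighted contributions p_i * l_i:
  D: (13/60) * 3 = 39/60
  G: (20/60) * 1 = 20/60
  A: (11/60) * 4 = 44/60
  H: (16/60) * 2 = 32/60
Sum = (39 + 20 + 44 + 32)/60 = 135/60

L = 135/60 = 2.2500 bits/symbol


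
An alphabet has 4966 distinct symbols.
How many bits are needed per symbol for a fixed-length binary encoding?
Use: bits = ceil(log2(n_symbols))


log2(4966) = 12.2779
Bracket: 2^12 = 4096 < 4966 <= 2^13 = 8192
So ceil(log2(4966)) = 13

bits = ceil(log2(4966)) = ceil(12.2779) = 13 bits


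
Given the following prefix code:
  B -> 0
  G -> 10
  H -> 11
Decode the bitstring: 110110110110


Decoding step by step:
Bits 11 -> H
Bits 0 -> B
Bits 11 -> H
Bits 0 -> B
Bits 11 -> H
Bits 0 -> B
Bits 11 -> H
Bits 0 -> B


Decoded message: HBHBHBHB


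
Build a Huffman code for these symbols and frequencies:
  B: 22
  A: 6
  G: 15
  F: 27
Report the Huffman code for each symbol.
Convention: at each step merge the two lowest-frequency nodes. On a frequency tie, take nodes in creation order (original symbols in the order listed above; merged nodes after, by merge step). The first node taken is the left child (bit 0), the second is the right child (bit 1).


Huffman tree construction:
Step 1: Merge A(6) + G(15) = 21
Step 2: Merge (A+G)(21) + B(22) = 43
Step 3: Merge F(27) + ((A+G)+B)(43) = 70
Read each symbol's code off the tree from the root (left child = 0, right child = 1).

Codes:
  B: 11 (length 2)
  A: 100 (length 3)
  G: 101 (length 3)
  F: 0 (length 1)
Average code length: 134/70 = 1.9143 bits/symbol


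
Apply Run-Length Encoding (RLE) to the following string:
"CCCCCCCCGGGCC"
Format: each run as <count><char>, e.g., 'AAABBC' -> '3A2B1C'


Scanning runs left to right:
  i=0: run of 'C' x 8 -> '8C'
  i=8: run of 'G' x 3 -> '3G'
  i=11: run of 'C' x 2 -> '2C'

RLE = 8C3G2C


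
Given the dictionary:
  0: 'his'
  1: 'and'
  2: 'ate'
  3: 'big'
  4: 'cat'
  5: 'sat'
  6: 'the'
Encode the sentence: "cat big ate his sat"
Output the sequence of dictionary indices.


Look up each word in the dictionary:
  'cat' -> 4
  'big' -> 3
  'ate' -> 2
  'his' -> 0
  'sat' -> 5

Encoded: [4, 3, 2, 0, 5]


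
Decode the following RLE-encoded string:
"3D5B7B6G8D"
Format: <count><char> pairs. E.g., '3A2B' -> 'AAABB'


Expanding each <count><char> pair:
  3D -> 'DDD'
  5B -> 'BBBBB'
  7B -> 'BBBBBBB'
  6G -> 'GGGGGG'
  8D -> 'DDDDDDDD'

Decoded = DDDBBBBBBBBBBBBGGGGGGDDDDDDDD


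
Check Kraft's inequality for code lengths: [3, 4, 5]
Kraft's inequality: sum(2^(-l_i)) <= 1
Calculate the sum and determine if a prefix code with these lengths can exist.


Sum = 2^(-3) + 2^(-4) + 2^(-5)
    = 0.125 + 0.0625 + 0.03125
    = 7/32 = 0.21875
Since 0.21875 <= 1, Kraft's inequality IS satisfied.
A prefix code with these lengths CAN exist.

Kraft sum = 0.21875. Satisfied.


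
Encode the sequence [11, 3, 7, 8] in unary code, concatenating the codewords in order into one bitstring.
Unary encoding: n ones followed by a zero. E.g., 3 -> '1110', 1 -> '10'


Encode each number as n ones followed by a terminating 0:
  11 -> 111111111110 (12 bits)
  3 -> 1110 (4 bits)
  7 -> 11111110 (8 bits)
  8 -> 111111110 (9 bits)
Total length = 12 + 4 + 8 + 9 = 33 bits.

Unary([11, 3, 7, 8]) = 111111111110111011111110111111110 (33 bits)


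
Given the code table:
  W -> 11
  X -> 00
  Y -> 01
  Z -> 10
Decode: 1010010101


Decoding:
10 -> Z
10 -> Z
01 -> Y
01 -> Y
01 -> Y


Result: ZZYYY


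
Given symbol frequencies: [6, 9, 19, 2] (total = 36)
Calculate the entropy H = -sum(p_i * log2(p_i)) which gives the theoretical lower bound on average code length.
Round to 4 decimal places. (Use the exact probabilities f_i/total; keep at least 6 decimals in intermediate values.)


Per-symbol terms -p_i * log2(p_i) with p_i = f_i/36:
  p = 6/36 = 0.166667: log2(p) = -2.584963, -p*log2(p) = 0.430827
  p = 9/36 = 0.250000: log2(p) = -2.000000, -p*log2(p) = 0.500000
  p = 19/36 = 0.527778: log2(p) = -0.921997, -p*log2(p) = 0.486610
  p = 2/36 = 0.055556: log2(p) = -4.169925, -p*log2(p) = 0.231663
H = 0.430827 + 0.500000 + 0.486610 + 0.231663 = 1.649100

H = 1.6491 bits/symbol


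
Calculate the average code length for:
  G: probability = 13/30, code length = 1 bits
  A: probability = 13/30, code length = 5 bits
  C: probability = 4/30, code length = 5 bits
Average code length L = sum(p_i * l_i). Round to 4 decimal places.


Weighted contributions p_i * l_i:
  G: (13/30) * 1 = 13/30
  A: (13/30) * 5 = 65/30
  C: (4/30) * 5 = 20/30
Sum = (13 + 65 + 20)/30 = 98/30

L = 98/30 = 3.2667 bits/symbol


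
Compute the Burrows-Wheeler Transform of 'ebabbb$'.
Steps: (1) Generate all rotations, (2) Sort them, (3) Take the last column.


Rotations (sorted):
  0: $ebabbb -> last char: b
  1: abbb$eb -> last char: b
  2: b$ebabb -> last char: b
  3: babbb$e -> last char: e
  4: bb$ebab -> last char: b
  5: bbb$eba -> last char: a
  6: ebabbb$ -> last char: $


BWT = bbbeba$


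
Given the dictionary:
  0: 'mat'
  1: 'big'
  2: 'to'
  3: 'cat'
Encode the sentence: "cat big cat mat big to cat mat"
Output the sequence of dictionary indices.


Look up each word in the dictionary:
  'cat' -> 3
  'big' -> 1
  'cat' -> 3
  'mat' -> 0
  'big' -> 1
  'to' -> 2
  'cat' -> 3
  'mat' -> 0

Encoded: [3, 1, 3, 0, 1, 2, 3, 0]


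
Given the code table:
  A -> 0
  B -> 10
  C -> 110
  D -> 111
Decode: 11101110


Decoding:
111 -> D
0 -> A
111 -> D
0 -> A


Result: DADA


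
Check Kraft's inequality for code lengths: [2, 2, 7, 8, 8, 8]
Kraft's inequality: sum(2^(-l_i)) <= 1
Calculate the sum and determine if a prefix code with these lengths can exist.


Sum = 2^(-2) + 2^(-2) + 2^(-7) + 2^(-8) + 2^(-8) + 2^(-8)
    = 0.25 + 0.25 + 0.0078125 + 0.00390625 + 0.00390625 + 0.00390625
    = 133/256 = 0.51953125
Since 0.51953125 <= 1, Kraft's inequality IS satisfied.
A prefix code with these lengths CAN exist.

Kraft sum = 0.51953125. Satisfied.


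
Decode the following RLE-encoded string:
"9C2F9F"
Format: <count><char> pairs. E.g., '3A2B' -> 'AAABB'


Expanding each <count><char> pair:
  9C -> 'CCCCCCCCC'
  2F -> 'FF'
  9F -> 'FFFFFFFFF'

Decoded = CCCCCCCCCFFFFFFFFFFF


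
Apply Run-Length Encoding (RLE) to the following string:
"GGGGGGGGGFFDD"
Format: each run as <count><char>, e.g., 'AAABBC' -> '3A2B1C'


Scanning runs left to right:
  i=0: run of 'G' x 9 -> '9G'
  i=9: run of 'F' x 2 -> '2F'
  i=11: run of 'D' x 2 -> '2D'

RLE = 9G2F2D


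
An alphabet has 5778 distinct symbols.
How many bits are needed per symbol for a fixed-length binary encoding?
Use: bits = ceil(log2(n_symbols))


log2(5778) = 12.4964
Bracket: 2^12 = 4096 < 5778 <= 2^13 = 8192
So ceil(log2(5778)) = 13

bits = ceil(log2(5778)) = ceil(12.4964) = 13 bits


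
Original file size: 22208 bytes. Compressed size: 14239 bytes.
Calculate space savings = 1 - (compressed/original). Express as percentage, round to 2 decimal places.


ratio = compressed/original = 14239/22208 = 0.641165
savings = 1 - ratio = 1 - 0.641165 = 0.358835
as a percentage: 0.358835 * 100 = 35.88%

Space savings = 1 - 14239/22208 = 35.88%


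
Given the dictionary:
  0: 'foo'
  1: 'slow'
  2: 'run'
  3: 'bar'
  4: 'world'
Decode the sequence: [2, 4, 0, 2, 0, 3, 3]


Look up each index in the dictionary:
  2 -> 'run'
  4 -> 'world'
  0 -> 'foo'
  2 -> 'run'
  0 -> 'foo'
  3 -> 'bar'
  3 -> 'bar'

Decoded: "run world foo run foo bar bar"


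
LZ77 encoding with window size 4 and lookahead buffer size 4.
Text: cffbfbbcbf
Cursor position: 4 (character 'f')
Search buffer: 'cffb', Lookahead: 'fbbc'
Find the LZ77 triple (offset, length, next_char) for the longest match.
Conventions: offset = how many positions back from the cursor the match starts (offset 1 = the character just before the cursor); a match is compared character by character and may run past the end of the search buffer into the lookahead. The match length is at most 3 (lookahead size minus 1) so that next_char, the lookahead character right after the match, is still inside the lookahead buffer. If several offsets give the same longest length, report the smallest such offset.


Try each offset into the search buffer:
  offset=1 (pos 3, char 'b'): match length 0
  offset=2 (pos 2, char 'f'): match length 2
  offset=3 (pos 1, char 'f'): match length 1
  offset=4 (pos 0, char 'c'): match length 0
Longest match has length 2 at offset 2.
next_char = character at position 4 + 2 = 6 -> 'b'

Best match: offset=2, length=2 (matching 'fb' starting at position 2)
LZ77 triple: (2, 2, 'b')


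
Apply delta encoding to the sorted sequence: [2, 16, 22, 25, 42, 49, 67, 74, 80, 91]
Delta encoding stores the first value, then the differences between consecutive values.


First value: 2
Deltas:
  16 - 2 = 14
  22 - 16 = 6
  25 - 22 = 3
  42 - 25 = 17
  49 - 42 = 7
  67 - 49 = 18
  74 - 67 = 7
  80 - 74 = 6
  91 - 80 = 11


Delta encoded: [2, 14, 6, 3, 17, 7, 18, 7, 6, 11]


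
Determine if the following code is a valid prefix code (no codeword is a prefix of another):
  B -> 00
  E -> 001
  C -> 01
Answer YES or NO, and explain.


Checking each pair (does one codeword prefix another?):
  B='00' vs E='001': prefix -- VIOLATION

NO -- this is NOT a valid prefix code. B (00) is a prefix of E (001).


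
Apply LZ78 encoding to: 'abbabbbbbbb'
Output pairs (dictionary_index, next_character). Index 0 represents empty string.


LZ78 encoding steps:
Dictionary: {0: ''}
Step 1: w='' (idx 0), next='a' -> output (0, 'a'), add 'a' as idx 1
Step 2: w='' (idx 0), next='b' -> output (0, 'b'), add 'b' as idx 2
Step 3: w='b' (idx 2), next='a' -> output (2, 'a'), add 'ba' as idx 3
Step 4: w='b' (idx 2), next='b' -> output (2, 'b'), add 'bb' as idx 4
Step 5: w='bb' (idx 4), next='b' -> output (4, 'b'), add 'bbb' as idx 5
Step 6: w='bb' (idx 4), end of input -> output (4, '')


Encoded: [(0, 'a'), (0, 'b'), (2, 'a'), (2, 'b'), (4, 'b'), (4, '')]
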